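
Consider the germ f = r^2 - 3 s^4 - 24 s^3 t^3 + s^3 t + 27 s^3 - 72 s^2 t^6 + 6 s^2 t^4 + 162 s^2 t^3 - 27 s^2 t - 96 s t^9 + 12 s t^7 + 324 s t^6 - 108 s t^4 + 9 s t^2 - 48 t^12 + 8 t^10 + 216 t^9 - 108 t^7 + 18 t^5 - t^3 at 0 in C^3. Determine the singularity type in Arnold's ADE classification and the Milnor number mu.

Type E7, Milnor number mu = 7.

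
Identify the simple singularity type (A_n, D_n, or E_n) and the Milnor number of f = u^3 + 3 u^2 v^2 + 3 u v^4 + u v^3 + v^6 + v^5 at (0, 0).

The Hessian of f at 0 is [[0, 0], [0, 0]] with rank 0, so corank 2. A Groebner basis of the Jacobian ideal J(f) in C{u,v} is {-u^2 + v^4 - v^3/3, u^3, u^2*v + u^2/3 + v^3/9, u^2 + u*v^2 + v^3/3}; counting standard monomials gives mu = 7. Corank 2; j^3 = u^3 is a perfect cube, so E-series; the 4-jet and mu = 7 give E_7.

Type E_7, Milnor number mu = 7.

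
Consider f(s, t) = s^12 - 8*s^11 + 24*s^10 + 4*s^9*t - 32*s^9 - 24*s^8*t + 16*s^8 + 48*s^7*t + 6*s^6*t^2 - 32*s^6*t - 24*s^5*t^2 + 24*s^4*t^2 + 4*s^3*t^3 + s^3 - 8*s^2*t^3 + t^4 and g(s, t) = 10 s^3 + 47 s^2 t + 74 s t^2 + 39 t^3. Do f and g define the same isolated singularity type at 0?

The Hessian of f at 0 has rank 0. Corank 2; j^3 = s^3 is a perfect cube, so E-series; the 4-jet and mu = 6 give E_6. The Hessian of g at 0 has rank 0. Corank 2; j^3 = (2*s + 3*t)*(5*s^2 + 16*s*t + 13*t^2) splits into three distinct lines over C (the quadratic factor has nonzero discriminant), so D_4. f is E_6 but g is D_4, hence not right-equivalent.

No.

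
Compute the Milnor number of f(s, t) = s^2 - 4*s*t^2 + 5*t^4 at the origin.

The Hessian of f at 0 has rank 1. Corank 1: A-series; mu = 3 gives A_3.

3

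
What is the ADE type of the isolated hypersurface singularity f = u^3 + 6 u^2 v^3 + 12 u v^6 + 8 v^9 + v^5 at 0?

The Hessian of f at 0 has rank 0. Corank 2; j^3 = u^3 is a perfect cube, so E-series; the 5-jet and mu = 8 give E_8.

E_8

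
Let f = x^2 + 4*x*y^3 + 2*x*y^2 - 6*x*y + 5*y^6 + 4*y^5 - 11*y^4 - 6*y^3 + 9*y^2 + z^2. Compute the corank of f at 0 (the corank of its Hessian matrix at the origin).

1

Hessian at 0 has rank 2.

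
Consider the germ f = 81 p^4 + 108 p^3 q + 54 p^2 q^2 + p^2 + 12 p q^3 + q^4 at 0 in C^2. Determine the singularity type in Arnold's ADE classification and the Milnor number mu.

The Hessian of f at 0 has rank 1. Corank 1: A-series; mu = 3 gives A_3.

Type A3, Milnor number mu = 3.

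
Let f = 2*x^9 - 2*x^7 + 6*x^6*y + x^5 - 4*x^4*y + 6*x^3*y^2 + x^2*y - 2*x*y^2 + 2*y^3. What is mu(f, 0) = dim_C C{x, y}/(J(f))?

4

The Hessian of f at 0 is [[0, 0], [0, 0]] with rank 0, so corank 2. A Groebner basis of the Jacobian ideal J(f) in C{x,y} is {y^3, x^2 + 2*y^2, x*y - y^2}; counting standard monomials gives mu = 4. Corank 2; j^3 = y*(x^2 - 2*x*y + 2*y^2) splits into three distinct lines over C (the quadratic factor has nonzero discriminant), so D_4.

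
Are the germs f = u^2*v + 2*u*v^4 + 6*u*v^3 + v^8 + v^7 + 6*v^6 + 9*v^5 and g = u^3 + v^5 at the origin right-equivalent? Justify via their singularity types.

The Hessian of f at 0 is [[0, 0], [0, 0]] with rank 0, so corank 2. A Groebner basis of the Jacobian ideal J(f) in C{u,v} is {u^2*v^2 - 78*u^2*v/49 + 27*u^2/49 - 540*u*v^2/49 + 1863*u*v/49 + 5589*v^3/49, 8*u^2*v/49 + u^2/49 + u*v^3 - 69*u*v^2/49 + 216*u*v/49 + 648*v^3/49, u*v + v^4 + 3*v^3, u^3 + 243*u^2*v/49 - 135*u^2/49 + 1377*u*v^2/49 - 5346*u*v/49 - 16038*v^3/49}; counting standard monomials gives mu = 9. Corank 2; j^3 = u^2*v has shape L^2 M (L != M), so D-series; mu = 9 gives D_9. The Hessian of g at 0 is [[0, 0], [0, 0]] with rank 0, so corank 2. A Groebner basis of the Jacobian ideal J(g) in C{u,v} is {v^4, u^2}; counting standard monomials gives mu = 8. Corank 2; j^3 = u^3 is a perfect cube, so E-series; the 5-jet and mu = 8 give E_8. f is D_9 but g is E_8, hence not right-equivalent.

No.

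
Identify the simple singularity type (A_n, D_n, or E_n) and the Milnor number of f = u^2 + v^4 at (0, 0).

Type A3, Milnor number mu = 3.

The Hessian of f at 0 is [[2, 0], [0, 0]] with rank 1, so corank 1. A Groebner basis of the Jacobian ideal J(f) in C{u,v} is {v^3, u}; counting standard monomials gives mu = 3. Corank 1: A-series; mu = 3 gives A_3.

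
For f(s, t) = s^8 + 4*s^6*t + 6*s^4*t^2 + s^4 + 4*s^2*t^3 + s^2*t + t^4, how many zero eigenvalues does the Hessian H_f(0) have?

2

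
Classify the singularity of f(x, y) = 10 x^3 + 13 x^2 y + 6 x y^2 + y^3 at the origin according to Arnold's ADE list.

D_{4}

The Hessian of f at 0 has rank 0. Corank 2; j^3 = (2*x + y)*(5*x^2 + 4*x*y + y^2) splits into three distinct lines over C (the quadratic factor has nonzero discriminant), so D_4.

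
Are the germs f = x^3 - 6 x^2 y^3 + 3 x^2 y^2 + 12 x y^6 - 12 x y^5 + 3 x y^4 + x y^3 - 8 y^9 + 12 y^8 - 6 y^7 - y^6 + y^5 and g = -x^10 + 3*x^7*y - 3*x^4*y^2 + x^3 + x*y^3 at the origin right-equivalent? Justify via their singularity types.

Yes.

The Hessian of f at 0 is [[0, 0], [0, 0]] with rank 0, so corank 2. A Groebner basis of the Jacobian ideal J(f) in C{x,y} is {-x^2 + y^4 - y^3/3, x^3, x^2*y + x^2/3 + y^3/9, x^2 + x*y^2 + y^3/3}; counting standard monomials gives mu = 7. Corank 2; j^3 = x^3 is a perfect cube, so E-series; the 4-jet and mu = 7 give E_7. The Hessian of g at 0 is [[0, 0], [0, 0]] with rank 0, so corank 2. A Groebner basis of the Jacobian ideal J(g) in C{x,y} is {x^3, x*y^2, 3*x^2 + y^3}; counting standard monomials gives mu = 7. Corank 2; j^3 = x^3 is a perfect cube, so E-series; the 4-jet and mu = 7 give E_7. Both have type E_7, hence right-equivalent.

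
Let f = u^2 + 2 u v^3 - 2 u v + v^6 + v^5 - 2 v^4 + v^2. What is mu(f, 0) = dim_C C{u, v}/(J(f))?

4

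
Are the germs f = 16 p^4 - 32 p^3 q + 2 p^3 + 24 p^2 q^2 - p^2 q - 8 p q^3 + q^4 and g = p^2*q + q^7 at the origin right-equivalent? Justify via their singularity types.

No.

The Hessian of f at 0 is [[0, 0], [0, 0]] with rank 0, so corank 2. A Groebner basis of the Jacobian ideal J(f) in C{p,q} is {p*q^2, -p*q/8 + q^3, p^2 - p*q/2}; counting standard monomials gives mu = 5. Corank 2; j^3 = p^2*(2*p - q) has shape L^2 M (L != M), so D-series; mu = 5 gives D_5. The Hessian of g at 0 is [[0, 0], [0, 0]] with rank 0, so corank 2. A Groebner basis of the Jacobian ideal J(g) in C{p,q} is {p^2/7 + q^6, p^3, p*q}; counting standard monomials gives mu = 8. Corank 2; j^3 = p^2*q has shape L^2 M (L != M), so D-series; mu = 8 gives D_8. f is D_5 but g is D_8, hence not right-equivalent.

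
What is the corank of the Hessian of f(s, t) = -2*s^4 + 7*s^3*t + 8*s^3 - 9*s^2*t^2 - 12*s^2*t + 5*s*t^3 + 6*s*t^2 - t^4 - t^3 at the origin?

Hessian at 0 has rank 0.

2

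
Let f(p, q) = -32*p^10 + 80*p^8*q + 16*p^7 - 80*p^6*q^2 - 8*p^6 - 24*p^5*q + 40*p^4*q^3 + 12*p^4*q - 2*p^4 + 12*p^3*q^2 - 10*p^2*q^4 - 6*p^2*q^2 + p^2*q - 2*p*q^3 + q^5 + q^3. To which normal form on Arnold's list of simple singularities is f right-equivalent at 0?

D4

The Hessian of f at 0 is [[0, 0], [0, 0]] with rank 0, so corank 2. A Groebner basis of the Jacobian ideal J(f) in C{p,q} is {q^3, p^2 + 3*q^2, p*q}; counting standard monomials gives mu = 4. Corank 2; j^3 = q*(p^2 + q^2) splits into three distinct lines over C (the quadratic factor has nonzero discriminant), so D_4.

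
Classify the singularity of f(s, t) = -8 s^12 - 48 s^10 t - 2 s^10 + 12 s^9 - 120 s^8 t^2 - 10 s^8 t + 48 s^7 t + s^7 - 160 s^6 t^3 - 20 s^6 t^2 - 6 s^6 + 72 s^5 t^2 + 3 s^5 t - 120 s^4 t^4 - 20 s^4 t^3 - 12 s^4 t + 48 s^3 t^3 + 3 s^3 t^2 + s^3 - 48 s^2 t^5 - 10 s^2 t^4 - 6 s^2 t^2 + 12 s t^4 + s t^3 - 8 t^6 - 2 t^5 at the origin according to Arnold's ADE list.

E_7

The Hessian of f at 0 is [[0, 0], [0, 0]] with rank 0, so corank 2. A Groebner basis of the Jacobian ideal J(f) in C{s,t} is {-s^2/4 + t^4 - t^3/12, s^3, s^2*t + s^2/12 + t^3/36, -s^2/2 + s*t^2 - t^3/6}; counting standard monomials gives mu = 7. Corank 2; j^3 = s^3 is a perfect cube, so E-series; the 4-jet and mu = 7 give E_7.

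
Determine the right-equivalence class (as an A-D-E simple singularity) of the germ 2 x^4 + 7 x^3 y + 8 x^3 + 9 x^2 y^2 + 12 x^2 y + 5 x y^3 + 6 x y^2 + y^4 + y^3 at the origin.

The Hessian of f at 0 is [[0, 0], [0, 0]] with rank 0, so corank 2. A Groebner basis of the Jacobian ideal J(f) in C{x,y} is {768*x^2 + 768*x*y + y^4 + 8*y^3 + 192*y^2, x^3 + 36*x^2 + 36*x*y + y^3/2 + 9*y^2, x^2*y - 40*x^2 - 40*x*y - 2*y^3/3 - 10*y^2, 32*x^2 + x*y^2 + 32*x*y + 5*y^3/6 + 8*y^2}; counting standard monomials gives mu = 7. Corank 2; j^3 = (2*x + y)^3 is a perfect cube, so E-series; the 4-jet and mu = 7 give E_7.

E_7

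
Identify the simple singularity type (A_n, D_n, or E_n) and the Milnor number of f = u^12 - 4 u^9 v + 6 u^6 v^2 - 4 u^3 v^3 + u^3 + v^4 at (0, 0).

The Hessian of f at 0 is [[0, 0], [0, 0]] with rank 0, so corank 2. A Groebner basis of the Jacobian ideal J(f) in C{u,v} is {v^3, u^2}; counting standard monomials gives mu = 6. Corank 2; j^3 = u^3 is a perfect cube, so E-series; the 4-jet and mu = 6 give E_6.

Type E_{6}, Milnor number mu = 6.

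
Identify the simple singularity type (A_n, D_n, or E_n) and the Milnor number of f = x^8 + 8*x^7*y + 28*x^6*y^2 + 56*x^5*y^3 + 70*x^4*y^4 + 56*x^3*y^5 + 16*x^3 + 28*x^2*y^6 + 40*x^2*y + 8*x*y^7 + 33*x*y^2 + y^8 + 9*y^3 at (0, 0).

Type D9, Milnor number mu = 9.

The Hessian of f at 0 has rank 0. Corank 2; j^3 = (x + y)*(4*x + 3*y)^2 has shape L^2 M (L != M), so D-series; mu = 9 gives D_9.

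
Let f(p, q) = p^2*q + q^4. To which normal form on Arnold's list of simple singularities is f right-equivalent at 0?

D5

The Hessian of f at 0 is [[0, 0], [0, 0]] with rank 0, so corank 2. A Groebner basis of the Jacobian ideal J(f) in C{p,q} is {p^3, p^2/4 + q^3, p*q}; counting standard monomials gives mu = 5. Corank 2; j^3 = p^2*q has shape L^2 M (L != M), so D-series; mu = 5 gives D_5.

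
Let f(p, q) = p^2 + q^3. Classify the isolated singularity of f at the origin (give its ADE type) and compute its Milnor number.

Type A2, Milnor number mu = 2.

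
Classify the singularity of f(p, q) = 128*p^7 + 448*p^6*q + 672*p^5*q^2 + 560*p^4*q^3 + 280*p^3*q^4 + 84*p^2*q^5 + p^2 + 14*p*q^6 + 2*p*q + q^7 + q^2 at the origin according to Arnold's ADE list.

The Hessian of f at 0 has rank 1. Corank 1: A-series; mu = 6 gives A_6.

A_{6}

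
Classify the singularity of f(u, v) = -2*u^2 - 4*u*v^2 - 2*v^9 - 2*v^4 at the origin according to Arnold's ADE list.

The Hessian of f at 0 is [[-4, 0], [0, 0]] with rank 1, so corank 1. A Groebner basis of the Jacobian ideal J(f) in C{u,v} is {u^4, u + v^2}; counting standard monomials gives mu = 8. Corank 1: A-series; mu = 8 gives A_8.

A_8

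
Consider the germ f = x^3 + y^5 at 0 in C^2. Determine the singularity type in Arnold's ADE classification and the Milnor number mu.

Type E_8, Milnor number mu = 8.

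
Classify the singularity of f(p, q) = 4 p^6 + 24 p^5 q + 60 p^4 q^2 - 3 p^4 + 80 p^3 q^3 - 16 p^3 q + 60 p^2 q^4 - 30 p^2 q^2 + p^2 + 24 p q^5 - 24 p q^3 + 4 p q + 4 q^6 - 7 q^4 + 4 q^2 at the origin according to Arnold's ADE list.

The Hessian of f at 0 is [[2, 4], [4, 8]] with rank 1, so corank 1. A Groebner basis of the Jacobian ideal J(f) in C{p,q} is {q^3, p + 2*q}; counting standard monomials gives mu = 3. Corank 1: A-series; mu = 3 gives A_3.

A3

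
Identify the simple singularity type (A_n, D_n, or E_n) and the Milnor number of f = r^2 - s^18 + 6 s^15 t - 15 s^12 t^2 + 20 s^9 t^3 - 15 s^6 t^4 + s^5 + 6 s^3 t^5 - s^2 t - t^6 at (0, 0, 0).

The Hessian of f at 0 has rank 1. Corank 2; j^3 = -s^2*t has shape L^2 M (L != M), so D-series; mu = 7 gives D_7.

Type D_7, Milnor number mu = 7.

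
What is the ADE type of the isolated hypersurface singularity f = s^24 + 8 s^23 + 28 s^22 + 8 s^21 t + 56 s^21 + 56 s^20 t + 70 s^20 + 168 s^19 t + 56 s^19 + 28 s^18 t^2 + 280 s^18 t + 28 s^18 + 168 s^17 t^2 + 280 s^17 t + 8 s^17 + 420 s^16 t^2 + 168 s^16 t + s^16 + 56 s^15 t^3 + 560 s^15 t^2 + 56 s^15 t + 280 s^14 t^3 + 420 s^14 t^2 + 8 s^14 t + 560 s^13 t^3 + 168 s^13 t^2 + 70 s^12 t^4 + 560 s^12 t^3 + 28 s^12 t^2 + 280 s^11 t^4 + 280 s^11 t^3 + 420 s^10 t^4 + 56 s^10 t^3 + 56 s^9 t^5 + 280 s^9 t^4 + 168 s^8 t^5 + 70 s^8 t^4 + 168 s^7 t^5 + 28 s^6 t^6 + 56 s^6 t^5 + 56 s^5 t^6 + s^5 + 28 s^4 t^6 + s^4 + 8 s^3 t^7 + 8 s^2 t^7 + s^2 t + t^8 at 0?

D9

The Hessian of f at 0 is [[0, 0], [0, 0]] with rank 0, so corank 2. A Groebner basis of the Jacobian ideal J(f) in C{s,t} is {s^2/8 + t^7, s^3, s*t}; counting standard monomials gives mu = 9. Corank 2; j^3 = s^2*t has shape L^2 M (L != M), so D-series; mu = 9 gives D_9.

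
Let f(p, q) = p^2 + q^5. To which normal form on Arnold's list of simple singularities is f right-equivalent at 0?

A4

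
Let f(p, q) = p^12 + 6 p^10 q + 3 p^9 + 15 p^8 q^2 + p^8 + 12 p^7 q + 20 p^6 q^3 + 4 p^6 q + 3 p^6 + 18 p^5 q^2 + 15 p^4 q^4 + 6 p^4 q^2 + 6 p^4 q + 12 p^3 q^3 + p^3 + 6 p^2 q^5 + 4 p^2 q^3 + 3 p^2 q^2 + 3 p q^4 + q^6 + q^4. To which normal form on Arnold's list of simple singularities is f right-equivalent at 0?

E_{6}

The Hessian of f at 0 has rank 0. Corank 2; j^3 = p^3 is a perfect cube, so E-series; the 4-jet and mu = 6 give E_6.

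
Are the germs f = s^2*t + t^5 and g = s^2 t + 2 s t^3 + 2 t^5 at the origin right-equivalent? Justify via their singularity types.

The Hessian of f at 0 has rank 0. Corank 2; j^3 = s^2*t has shape L^2 M (L != M), so D-series; mu = 6 gives D_6. The Hessian of g at 0 has rank 0. Corank 2; j^3 = s^2*t has shape L^2 M (L != M), so D-series; mu = 6 gives D_6. Both have type D_6, hence right-equivalent.

Yes.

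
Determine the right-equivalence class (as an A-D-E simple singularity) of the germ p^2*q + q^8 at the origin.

D_9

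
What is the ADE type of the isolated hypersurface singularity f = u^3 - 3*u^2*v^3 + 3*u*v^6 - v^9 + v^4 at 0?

E_6

The Hessian of f at 0 has rank 0. Corank 2; j^3 = u^3 is a perfect cube, so E-series; the 4-jet and mu = 6 give E_6.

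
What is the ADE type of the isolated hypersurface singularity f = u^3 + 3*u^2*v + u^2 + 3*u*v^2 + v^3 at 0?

A_{2}

The Hessian of f at 0 is [[2, 0], [0, 0]] with rank 1, so corank 1. A Groebner basis of the Jacobian ideal J(f) in C{u,v} is {v^2, u}; counting standard monomials gives mu = 2. Corank 1: A-series; mu = 2 gives A_2.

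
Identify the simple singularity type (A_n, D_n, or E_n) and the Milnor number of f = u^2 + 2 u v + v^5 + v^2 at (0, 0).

Type A_{4}, Milnor number mu = 4.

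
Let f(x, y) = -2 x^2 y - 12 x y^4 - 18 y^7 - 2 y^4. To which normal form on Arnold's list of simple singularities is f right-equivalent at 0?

D_5

The Hessian of f at 0 is [[0, 0], [0, 0]] with rank 0, so corank 2. A Groebner basis of the Jacobian ideal J(f) in C{x,y} is {x^3, x^2/4 + y^3, x*y}; counting standard monomials gives mu = 5. Corank 2; j^3 = -2*x^2*y has shape L^2 M (L != M), so D-series; mu = 5 gives D_5.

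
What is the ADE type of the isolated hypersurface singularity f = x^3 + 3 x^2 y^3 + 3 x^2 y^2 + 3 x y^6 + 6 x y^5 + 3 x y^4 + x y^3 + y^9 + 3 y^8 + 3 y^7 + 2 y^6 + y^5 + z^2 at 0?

The Hessian of f at 0 is [[0, 0, 0], [0, 0, 0], [0, 0, 2]] with rank 1, so corank 2. A Groebner basis of the Jacobian ideal J(f) in C{x,y,z} is {-x^2 + y^4 - y^3/3, x^3, x^2*y + x^2/3 + y^3/9, x^2 + x*y^2 + y^3/3, z}; counting standard monomials gives mu = 7. Corank 2; j^3 = x^3 is a perfect cube, so E-series; the 4-jet and mu = 7 give E_7.

E_{7}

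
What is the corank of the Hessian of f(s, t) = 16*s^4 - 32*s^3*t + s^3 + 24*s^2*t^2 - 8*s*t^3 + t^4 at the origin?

2

Hessian at 0 has rank 0.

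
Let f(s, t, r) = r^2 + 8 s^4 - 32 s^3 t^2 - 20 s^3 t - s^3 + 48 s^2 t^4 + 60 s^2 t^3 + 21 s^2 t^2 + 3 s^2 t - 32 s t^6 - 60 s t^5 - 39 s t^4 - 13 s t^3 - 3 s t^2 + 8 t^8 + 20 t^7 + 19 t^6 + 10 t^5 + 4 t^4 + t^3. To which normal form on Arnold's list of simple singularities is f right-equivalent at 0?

E_{7}

The Hessian of f at 0 has rank 1. Corank 2; j^3 = -(s - t)^3 is a perfect cube, so E-series; the 4-jet and mu = 7 give E_7.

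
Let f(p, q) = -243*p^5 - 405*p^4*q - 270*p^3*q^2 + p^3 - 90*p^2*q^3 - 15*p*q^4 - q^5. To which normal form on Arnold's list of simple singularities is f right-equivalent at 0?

E8

The Hessian of f at 0 has rank 0. Corank 2; j^3 = p^3 is a perfect cube, so E-series; the 5-jet and mu = 8 give E_8.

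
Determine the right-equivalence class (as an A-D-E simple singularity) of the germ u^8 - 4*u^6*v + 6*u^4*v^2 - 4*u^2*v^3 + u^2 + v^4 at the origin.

The Hessian of f at 0 has rank 1. Corank 1: A-series; mu = 3 gives A_3.

A_3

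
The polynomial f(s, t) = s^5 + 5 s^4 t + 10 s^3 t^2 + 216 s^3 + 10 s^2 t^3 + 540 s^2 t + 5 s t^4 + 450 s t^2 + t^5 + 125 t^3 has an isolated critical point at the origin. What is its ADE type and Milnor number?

The Hessian of f at 0 is [[0, 0], [0, 0]] with rank 0, so corank 2. A Groebner basis of the Jacobian ideal J(f) in C{s,t} is {t^5, s*t^3 + 7*t^4/8, s^2 + 5*s*t/3 + 25*t^2/36}; counting standard monomials gives mu = 8. Corank 2; j^3 = (6*s + 5*t)^3 is a perfect cube, so E-series; the 5-jet and mu = 8 give E_8.

Type E_{8}, Milnor number mu = 8.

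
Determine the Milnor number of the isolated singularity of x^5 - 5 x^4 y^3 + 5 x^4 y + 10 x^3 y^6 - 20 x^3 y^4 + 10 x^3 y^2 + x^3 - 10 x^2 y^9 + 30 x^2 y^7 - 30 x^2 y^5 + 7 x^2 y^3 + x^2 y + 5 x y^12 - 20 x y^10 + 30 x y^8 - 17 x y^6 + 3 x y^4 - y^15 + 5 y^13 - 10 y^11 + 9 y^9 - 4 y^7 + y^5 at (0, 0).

6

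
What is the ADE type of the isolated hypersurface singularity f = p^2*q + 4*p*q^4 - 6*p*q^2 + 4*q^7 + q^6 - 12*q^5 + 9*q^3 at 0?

D7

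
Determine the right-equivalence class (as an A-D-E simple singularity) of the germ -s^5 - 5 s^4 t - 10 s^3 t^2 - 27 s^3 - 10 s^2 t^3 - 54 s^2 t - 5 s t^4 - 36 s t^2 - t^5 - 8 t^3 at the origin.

E8

The Hessian of f at 0 has rank 0. Corank 2; j^3 = -(3*s + 2*t)^3 is a perfect cube, so E-series; the 5-jet and mu = 8 give E_8.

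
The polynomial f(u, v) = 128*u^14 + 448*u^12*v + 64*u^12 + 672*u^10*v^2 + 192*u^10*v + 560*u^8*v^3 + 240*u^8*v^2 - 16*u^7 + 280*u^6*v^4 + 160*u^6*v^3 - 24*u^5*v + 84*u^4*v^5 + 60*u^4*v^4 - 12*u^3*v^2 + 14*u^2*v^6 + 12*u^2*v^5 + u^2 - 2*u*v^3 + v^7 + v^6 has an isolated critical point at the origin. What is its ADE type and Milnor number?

Type A_6, Milnor number mu = 6.

The Hessian of f at 0 is [[2, 0], [0, 0]] with rank 1, so corank 1. A Groebner basis of the Jacobian ideal J(f) in C{u,v} is {-u + v^3, u^2}; counting standard monomials gives mu = 6. Corank 1: A-series; mu = 6 gives A_6.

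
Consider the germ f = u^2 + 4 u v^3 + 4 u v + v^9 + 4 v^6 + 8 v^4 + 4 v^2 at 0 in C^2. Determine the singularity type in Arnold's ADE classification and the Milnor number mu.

The Hessian of f at 0 is [[2, 4], [4, 8]] with rank 1, so corank 1. A Groebner basis of the Jacobian ideal J(f) in C{u,v} is {u^2*v^2 - 2*u^2 - 6*u*v - 4*v^2, u^3 + 6*u^2*v + 12*u*v^2 - 4*u - 8*v, u/2 + v^3 + v}; counting standard monomials gives mu = 8. Corank 1: A-series; mu = 8 gives A_8.

Type A_{8}, Milnor number mu = 8.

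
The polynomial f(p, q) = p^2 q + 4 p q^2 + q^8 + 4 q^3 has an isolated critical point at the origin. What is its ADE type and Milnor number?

Type D_{9}, Milnor number mu = 9.

The Hessian of f at 0 is [[0, 0], [0, 0]] with rank 0, so corank 2. A Groebner basis of the Jacobian ideal J(f) in C{p,q} is {p^2/8 + q^7 - q^2/2, p^3 + 8*q^3, p*q + 2*q^2}; counting standard monomials gives mu = 9. Corank 2; j^3 = q*(p + 2*q)^2 has shape L^2 M (L != M), so D-series; mu = 9 gives D_9.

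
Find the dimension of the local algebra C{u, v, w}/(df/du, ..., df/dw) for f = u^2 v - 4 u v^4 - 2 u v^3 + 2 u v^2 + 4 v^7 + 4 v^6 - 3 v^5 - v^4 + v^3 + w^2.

5

The Hessian of f at 0 has rank 1. Corank 2; j^3 = v*(u + v)^2 has shape L^2 M (L != M), so D-series; mu = 5 gives D_5.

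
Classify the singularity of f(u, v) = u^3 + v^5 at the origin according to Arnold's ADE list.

E_{8}

The Hessian of f at 0 has rank 0. Corank 2; j^3 = u^3 is a perfect cube, so E-series; the 5-jet and mu = 8 give E_8.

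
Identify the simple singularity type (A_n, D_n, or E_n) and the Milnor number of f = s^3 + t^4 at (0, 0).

The Hessian of f at 0 is [[0, 0], [0, 0]] with rank 0, so corank 2. A Groebner basis of the Jacobian ideal J(f) in C{s,t} is {t^3, s^2}; counting standard monomials gives mu = 6. Corank 2; j^3 = s^3 is a perfect cube, so E-series; the 4-jet and mu = 6 give E_6.

Type E_{6}, Milnor number mu = 6.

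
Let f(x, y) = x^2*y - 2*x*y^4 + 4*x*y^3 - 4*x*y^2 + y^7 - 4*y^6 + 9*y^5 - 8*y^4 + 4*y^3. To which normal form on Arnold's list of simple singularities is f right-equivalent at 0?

The Hessian of f at 0 has rank 0. Corank 2; j^3 = y*(x - 2*y)^2 has shape L^2 M (L != M), so D-series; mu = 6 gives D_6.

D6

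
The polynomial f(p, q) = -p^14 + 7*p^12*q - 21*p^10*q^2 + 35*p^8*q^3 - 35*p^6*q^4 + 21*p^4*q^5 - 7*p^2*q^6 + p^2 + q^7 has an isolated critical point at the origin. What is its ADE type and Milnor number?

The Hessian of f at 0 is [[2, 0], [0, 0]] with rank 1, so corank 1. A Groebner basis of the Jacobian ideal J(f) in C{p,q} is {q^6, p}; counting standard monomials gives mu = 6. Corank 1: A-series; mu = 6 gives A_6.

Type A_{6}, Milnor number mu = 6.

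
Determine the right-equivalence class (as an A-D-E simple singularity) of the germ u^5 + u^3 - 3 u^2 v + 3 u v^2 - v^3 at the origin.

The Hessian of f at 0 has rank 0. Corank 2; j^3 = (u - v)^3 is a perfect cube, so E-series; the 5-jet and mu = 8 give E_8.

E_8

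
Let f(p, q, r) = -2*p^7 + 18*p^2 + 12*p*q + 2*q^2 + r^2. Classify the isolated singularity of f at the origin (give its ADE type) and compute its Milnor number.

Type A6, Milnor number mu = 6.

The Hessian of f at 0 has rank 2. Corank 1: A-series; mu = 6 gives A_6.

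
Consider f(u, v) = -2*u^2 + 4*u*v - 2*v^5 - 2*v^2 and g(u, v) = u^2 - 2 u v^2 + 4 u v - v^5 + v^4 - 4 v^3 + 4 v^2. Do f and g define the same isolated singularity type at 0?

Yes.

The Hessian of f at 0 has rank 1. Corank 1: A-series; mu = 4 gives A_4. The Hessian of g at 0 has rank 1. Corank 1: A-series; mu = 4 gives A_4. Both have type A_4, hence right-equivalent.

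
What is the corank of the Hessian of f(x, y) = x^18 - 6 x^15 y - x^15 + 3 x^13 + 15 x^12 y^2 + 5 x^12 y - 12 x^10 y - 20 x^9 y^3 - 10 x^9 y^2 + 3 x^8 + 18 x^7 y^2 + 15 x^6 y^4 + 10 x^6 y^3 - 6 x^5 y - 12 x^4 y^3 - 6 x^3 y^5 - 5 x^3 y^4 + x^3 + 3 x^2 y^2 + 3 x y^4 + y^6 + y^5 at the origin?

2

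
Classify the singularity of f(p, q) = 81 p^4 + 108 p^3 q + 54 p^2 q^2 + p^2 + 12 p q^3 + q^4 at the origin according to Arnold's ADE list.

A_3

The Hessian of f at 0 has rank 1. Corank 1: A-series; mu = 3 gives A_3.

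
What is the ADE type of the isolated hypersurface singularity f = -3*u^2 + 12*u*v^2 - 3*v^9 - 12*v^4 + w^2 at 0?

A_{8}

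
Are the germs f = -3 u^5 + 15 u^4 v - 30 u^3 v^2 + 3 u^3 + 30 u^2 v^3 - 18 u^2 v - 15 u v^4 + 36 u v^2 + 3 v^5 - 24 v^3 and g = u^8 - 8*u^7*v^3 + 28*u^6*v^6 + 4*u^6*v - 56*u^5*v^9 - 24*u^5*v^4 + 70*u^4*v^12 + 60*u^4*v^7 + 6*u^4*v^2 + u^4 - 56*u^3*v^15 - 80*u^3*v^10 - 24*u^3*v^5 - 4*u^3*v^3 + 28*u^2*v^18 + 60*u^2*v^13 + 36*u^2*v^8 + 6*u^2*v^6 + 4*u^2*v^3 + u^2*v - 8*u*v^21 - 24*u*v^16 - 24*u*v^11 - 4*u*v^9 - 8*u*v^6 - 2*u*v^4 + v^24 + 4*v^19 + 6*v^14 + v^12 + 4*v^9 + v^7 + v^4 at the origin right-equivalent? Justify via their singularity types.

The Hessian of f at 0 is [[0, 0], [0, 0]] with rank 0, so corank 2. A Groebner basis of the Jacobian ideal J(f) in C{u,v} is {v^5, u*v^3 - 7*v^4/4, u^2 - 4*u*v + 4*v^2}; counting standard monomials gives mu = 8. Corank 2; j^3 = 3*(u - 2*v)^3 is a perfect cube, so E-series; the 5-jet and mu = 8 give E_8. The Hessian of g at 0 is [[0, 0], [0, 0]] with rank 0, so corank 2. A Groebner basis of the Jacobian ideal J(g) in C{u,v} is {u^3, u^2/4 + v^3, u*v}; counting standard monomials gives mu = 5. Corank 2; j^3 = u^2*v has shape L^2 M (L != M), so D-series; mu = 5 gives D_5. f is E_8 but g is D_5, hence not right-equivalent.

No.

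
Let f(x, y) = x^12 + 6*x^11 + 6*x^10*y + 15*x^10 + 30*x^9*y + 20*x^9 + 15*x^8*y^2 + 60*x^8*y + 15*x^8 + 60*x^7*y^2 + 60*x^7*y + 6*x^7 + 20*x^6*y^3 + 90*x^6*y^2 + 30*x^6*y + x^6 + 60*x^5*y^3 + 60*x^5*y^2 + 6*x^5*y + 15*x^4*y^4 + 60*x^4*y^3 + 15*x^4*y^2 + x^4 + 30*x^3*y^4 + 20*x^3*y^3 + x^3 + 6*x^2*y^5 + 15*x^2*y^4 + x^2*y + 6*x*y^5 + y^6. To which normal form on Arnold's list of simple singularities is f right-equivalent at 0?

D7

The Hessian of f at 0 has rank 0. Corank 2; j^3 = x^2*(x + y) has shape L^2 M (L != M), so D-series; mu = 7 gives D_7.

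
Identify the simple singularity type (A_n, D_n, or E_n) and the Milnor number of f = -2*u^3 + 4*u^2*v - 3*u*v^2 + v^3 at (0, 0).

Type D_{4}, Milnor number mu = 4.

The Hessian of f at 0 is [[0, 0], [0, 0]] with rank 0, so corank 2. A Groebner basis of the Jacobian ideal J(f) in C{u,v} is {v^3, u^2 - 3*v^2/2, u*v - 3*v^2/2}; counting standard monomials gives mu = 4. Corank 2; j^3 = -(u - v)*(2*u^2 - 2*u*v + v^2) splits into three distinct lines over C (the quadratic factor has nonzero discriminant), so D_4.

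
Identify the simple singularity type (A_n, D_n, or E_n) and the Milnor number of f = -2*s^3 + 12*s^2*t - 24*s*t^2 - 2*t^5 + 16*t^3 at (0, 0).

Type E_8, Milnor number mu = 8.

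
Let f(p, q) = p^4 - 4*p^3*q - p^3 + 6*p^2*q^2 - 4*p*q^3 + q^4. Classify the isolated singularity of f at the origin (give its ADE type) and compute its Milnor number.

The Hessian of f at 0 has rank 0. Corank 2; j^3 = -p^3 is a perfect cube, so E-series; the 4-jet and mu = 6 give E_6.

Type E_6, Milnor number mu = 6.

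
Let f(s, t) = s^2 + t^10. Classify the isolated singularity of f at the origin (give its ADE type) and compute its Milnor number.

The Hessian of f at 0 has rank 1. Corank 1: A-series; mu = 9 gives A_9.

Type A_9, Milnor number mu = 9.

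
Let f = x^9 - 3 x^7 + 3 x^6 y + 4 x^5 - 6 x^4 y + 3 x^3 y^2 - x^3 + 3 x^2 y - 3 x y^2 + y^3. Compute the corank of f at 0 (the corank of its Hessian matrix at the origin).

Hessian at 0 has rank 0.

2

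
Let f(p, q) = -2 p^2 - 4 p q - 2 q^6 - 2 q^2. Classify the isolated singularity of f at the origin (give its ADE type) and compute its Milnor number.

Type A_5, Milnor number mu = 5.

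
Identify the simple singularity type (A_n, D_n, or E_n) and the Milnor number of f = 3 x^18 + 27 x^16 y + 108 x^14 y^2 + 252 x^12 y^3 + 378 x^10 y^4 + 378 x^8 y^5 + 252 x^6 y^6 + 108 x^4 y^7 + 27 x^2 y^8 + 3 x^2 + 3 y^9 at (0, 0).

The Hessian of f at 0 has rank 1. Corank 1: A-series; mu = 8 gives A_8.

Type A8, Milnor number mu = 8.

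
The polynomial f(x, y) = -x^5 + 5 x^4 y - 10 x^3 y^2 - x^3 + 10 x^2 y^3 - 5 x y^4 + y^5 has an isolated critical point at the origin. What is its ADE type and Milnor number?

Type E_{8}, Milnor number mu = 8.

The Hessian of f at 0 has rank 0. Corank 2; j^3 = -x^3 is a perfect cube, so E-series; the 5-jet and mu = 8 give E_8.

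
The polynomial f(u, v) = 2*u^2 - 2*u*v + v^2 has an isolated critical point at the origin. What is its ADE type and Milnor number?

The Hessian of f at 0 is [[4, -2], [-2, 2]] with rank 2, so corank 0. A Groebner basis of the Jacobian ideal J(f) in C{u,v} is {u, v}; counting standard monomials gives mu = 1. Corank 0: nondegenerate Morse point, so A_1.

Type A_{1}, Milnor number mu = 1.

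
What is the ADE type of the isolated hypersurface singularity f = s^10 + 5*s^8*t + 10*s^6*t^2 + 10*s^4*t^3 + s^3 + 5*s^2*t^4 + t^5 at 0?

The Hessian of f at 0 has rank 0. Corank 2; j^3 = s^3 is a perfect cube, so E-series; the 5-jet and mu = 8 give E_8.

E8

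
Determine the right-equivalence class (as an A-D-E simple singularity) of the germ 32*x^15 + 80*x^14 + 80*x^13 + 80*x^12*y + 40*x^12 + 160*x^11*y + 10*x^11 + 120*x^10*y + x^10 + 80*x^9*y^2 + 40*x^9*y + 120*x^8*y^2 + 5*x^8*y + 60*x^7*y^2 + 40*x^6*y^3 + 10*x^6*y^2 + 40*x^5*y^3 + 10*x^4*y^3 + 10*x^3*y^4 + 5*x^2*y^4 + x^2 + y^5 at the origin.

A_4

The Hessian of f at 0 has rank 1. Corank 1: A-series; mu = 4 gives A_4.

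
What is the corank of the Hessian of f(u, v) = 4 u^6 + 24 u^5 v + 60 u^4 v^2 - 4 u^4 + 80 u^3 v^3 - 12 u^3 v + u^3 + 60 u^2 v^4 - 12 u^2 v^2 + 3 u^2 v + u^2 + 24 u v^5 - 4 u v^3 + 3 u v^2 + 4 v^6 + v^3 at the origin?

Hessian at 0 has rank 1.

1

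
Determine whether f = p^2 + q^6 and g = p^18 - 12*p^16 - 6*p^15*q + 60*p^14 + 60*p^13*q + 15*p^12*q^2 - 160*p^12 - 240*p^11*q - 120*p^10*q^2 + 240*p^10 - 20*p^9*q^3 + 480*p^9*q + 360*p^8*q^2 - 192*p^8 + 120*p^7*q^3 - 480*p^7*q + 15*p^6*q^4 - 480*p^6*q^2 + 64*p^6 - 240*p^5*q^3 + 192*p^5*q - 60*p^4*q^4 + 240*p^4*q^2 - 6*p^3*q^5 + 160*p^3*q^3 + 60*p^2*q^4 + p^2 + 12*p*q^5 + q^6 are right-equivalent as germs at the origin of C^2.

Yes.

The Hessian of f at 0 has rank 1. Corank 1: A-series; mu = 5 gives A_5. The Hessian of g at 0 has rank 1. Corank 1: A-series; mu = 5 gives A_5. Both have type A_5, hence right-equivalent.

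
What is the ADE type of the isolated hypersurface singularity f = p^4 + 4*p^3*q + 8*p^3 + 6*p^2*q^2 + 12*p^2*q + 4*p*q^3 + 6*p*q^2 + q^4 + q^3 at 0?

E6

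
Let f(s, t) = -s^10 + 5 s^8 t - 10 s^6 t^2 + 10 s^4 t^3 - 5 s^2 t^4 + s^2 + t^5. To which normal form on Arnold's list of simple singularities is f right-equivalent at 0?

A_4

The Hessian of f at 0 is [[2, 0], [0, 0]] with rank 1, so corank 1. A Groebner basis of the Jacobian ideal J(f) in C{s,t} is {t^4, s}; counting standard monomials gives mu = 4. Corank 1: A-series; mu = 4 gives A_4.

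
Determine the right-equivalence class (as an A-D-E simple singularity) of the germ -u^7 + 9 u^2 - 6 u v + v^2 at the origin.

A_{6}

The Hessian of f at 0 is [[18, -6], [-6, 2]] with rank 1, so corank 1. A Groebner basis of the Jacobian ideal J(f) in C{u,v} is {v^6, u - v/3}; counting standard monomials gives mu = 6. Corank 1: A-series; mu = 6 gives A_6.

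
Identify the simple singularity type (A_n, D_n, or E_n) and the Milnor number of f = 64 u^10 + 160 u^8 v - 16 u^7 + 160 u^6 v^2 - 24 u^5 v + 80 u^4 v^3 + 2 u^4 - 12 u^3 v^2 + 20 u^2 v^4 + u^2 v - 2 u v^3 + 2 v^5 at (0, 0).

The Hessian of f at 0 is [[0, 0], [0, 0]] with rank 0, so corank 2. A Groebner basis of the Jacobian ideal J(f) in C{u,v} is {u^3, u^2*v, u^2/4 + u*v^2, -u*v + v^3}; counting standard monomials gives mu = 6. Corank 2; j^3 = u^2*v has shape L^2 M (L != M), so D-series; mu = 6 gives D_6.

Type D_6, Milnor number mu = 6.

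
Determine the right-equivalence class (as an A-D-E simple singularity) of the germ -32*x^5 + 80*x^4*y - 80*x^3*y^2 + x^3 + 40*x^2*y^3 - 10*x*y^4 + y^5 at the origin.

The Hessian of f at 0 has rank 0. Corank 2; j^3 = x^3 is a perfect cube, so E-series; the 5-jet and mu = 8 give E_8.

E_8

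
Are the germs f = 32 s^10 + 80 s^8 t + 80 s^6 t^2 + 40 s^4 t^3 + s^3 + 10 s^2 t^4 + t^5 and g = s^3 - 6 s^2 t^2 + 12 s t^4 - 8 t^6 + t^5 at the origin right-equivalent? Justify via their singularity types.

Yes.

The Hessian of f at 0 has rank 0. Corank 2; j^3 = s^3 is a perfect cube, so E-series; the 5-jet and mu = 8 give E_8. The Hessian of g at 0 has rank 0. Corank 2; j^3 = s^3 is a perfect cube, so E-series; the 5-jet and mu = 8 give E_8. Both have type E_8, hence right-equivalent.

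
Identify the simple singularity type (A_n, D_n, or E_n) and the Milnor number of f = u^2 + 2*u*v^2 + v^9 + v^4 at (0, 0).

The Hessian of f at 0 has rank 1. Corank 1: A-series; mu = 8 gives A_8.

Type A_{8}, Milnor number mu = 8.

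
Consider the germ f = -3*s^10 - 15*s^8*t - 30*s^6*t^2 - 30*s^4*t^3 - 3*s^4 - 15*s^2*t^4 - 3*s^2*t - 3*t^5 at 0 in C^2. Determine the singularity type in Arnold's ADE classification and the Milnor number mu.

Type D6, Milnor number mu = 6.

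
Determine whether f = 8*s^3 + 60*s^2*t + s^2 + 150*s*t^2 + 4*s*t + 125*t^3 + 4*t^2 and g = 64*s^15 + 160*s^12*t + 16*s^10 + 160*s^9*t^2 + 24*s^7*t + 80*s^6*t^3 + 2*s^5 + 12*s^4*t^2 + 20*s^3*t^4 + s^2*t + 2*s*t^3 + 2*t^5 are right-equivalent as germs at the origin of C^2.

No.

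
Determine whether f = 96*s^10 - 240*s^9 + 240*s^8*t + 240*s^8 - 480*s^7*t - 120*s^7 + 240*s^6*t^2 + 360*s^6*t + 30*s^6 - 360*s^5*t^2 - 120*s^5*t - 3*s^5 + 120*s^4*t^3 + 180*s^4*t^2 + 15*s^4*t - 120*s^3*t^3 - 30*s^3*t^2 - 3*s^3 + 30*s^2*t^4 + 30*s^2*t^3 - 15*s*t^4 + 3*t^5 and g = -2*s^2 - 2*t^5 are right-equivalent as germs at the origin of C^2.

No.

The Hessian of f at 0 has rank 0. Corank 2; j^3 = -3*s^3 is a perfect cube, so E-series; the 5-jet and mu = 8 give E_8. The Hessian of g at 0 has rank 1. Corank 1: A-series; mu = 4 gives A_4. f is E_8 but g is A_4, hence not right-equivalent.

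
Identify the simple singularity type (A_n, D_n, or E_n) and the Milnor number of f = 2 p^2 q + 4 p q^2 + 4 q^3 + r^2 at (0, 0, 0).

The Hessian of f at 0 is [[0, 0, 0], [0, 0, 0], [0, 0, 2]] with rank 1, so corank 2. A Groebner basis of the Jacobian ideal J(f) in C{p,q,r} is {q^3, p^2 + 2*q^2, p*q + q^2, r}; counting standard monomials gives mu = 4. Corank 2; j^3 = 2*q*(p^2 + 2*p*q + 2*q^2) splits into three distinct lines over C (the quadratic factor has nonzero discriminant), so D_4.

Type D4, Milnor number mu = 4.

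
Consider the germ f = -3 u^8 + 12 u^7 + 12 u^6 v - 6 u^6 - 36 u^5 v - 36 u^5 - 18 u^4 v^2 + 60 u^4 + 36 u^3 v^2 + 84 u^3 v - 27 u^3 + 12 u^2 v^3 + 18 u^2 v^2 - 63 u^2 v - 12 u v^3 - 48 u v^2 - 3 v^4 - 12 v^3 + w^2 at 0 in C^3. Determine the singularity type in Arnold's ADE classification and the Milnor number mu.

The Hessian of f at 0 has rank 1. Corank 2; j^3 = -3*(u + v)*(3*u + 2*v)^2 has shape L^2 M (L != M), so D-series; mu = 5 gives D_5.

Type D_{5}, Milnor number mu = 5.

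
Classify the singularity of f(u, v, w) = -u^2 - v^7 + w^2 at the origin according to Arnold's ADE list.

A6

The Hessian of f at 0 has rank 2. Corank 1: A-series; mu = 6 gives A_6.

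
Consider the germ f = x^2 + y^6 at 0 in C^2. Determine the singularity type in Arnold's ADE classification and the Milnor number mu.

The Hessian of f at 0 is [[2, 0], [0, 0]] with rank 1, so corank 1. A Groebner basis of the Jacobian ideal J(f) in C{x,y} is {y^5, x}; counting standard monomials gives mu = 5. Corank 1: A-series; mu = 5 gives A_5.

Type A5, Milnor number mu = 5.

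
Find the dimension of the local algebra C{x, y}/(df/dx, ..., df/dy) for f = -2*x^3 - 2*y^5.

The Hessian of f at 0 has rank 0. Corank 2; j^3 = -2*x^3 is a perfect cube, so E-series; the 5-jet and mu = 8 give E_8.

8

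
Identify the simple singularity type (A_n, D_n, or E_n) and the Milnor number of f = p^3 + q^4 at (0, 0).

Type E_6, Milnor number mu = 6.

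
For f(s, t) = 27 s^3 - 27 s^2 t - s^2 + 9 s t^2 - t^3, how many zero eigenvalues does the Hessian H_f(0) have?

Hessian at 0 has rank 1.

1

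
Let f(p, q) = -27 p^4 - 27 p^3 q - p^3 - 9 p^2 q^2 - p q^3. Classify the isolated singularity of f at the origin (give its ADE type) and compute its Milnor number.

The Hessian of f at 0 has rank 0. Corank 2; j^3 = -p^3 is a perfect cube, so E-series; the 4-jet and mu = 7 give E_7.

Type E_{7}, Milnor number mu = 7.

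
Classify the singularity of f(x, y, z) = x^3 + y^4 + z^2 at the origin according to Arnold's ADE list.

E_6

The Hessian of f at 0 has rank 1. Corank 2; j^3 = x^3 is a perfect cube, so E-series; the 4-jet and mu = 6 give E_6.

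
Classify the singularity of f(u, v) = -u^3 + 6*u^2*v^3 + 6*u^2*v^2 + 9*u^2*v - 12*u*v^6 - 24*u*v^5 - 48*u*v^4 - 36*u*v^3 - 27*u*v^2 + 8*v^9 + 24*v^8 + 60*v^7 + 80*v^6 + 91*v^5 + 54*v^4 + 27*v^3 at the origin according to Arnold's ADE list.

E_8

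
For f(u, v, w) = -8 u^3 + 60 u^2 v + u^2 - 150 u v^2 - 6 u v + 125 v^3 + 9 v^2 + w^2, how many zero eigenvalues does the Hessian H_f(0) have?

1

The Hessian at 0 is [[2, -6, 0], [-6, 18, 0], [0, 0, 2]] of rank 2; hence corank 1.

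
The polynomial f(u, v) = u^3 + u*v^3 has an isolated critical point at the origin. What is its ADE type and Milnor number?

Type E7, Milnor number mu = 7.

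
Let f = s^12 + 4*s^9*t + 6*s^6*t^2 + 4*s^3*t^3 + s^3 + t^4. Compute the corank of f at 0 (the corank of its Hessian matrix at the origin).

2

Hessian at 0 has rank 0.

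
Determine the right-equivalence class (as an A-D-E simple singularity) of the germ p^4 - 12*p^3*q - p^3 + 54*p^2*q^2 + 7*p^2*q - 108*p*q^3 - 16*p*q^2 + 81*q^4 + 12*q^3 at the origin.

D_{5}

The Hessian of f at 0 is [[0, 0], [0, 0]] with rank 0, so corank 2. A Groebner basis of the Jacobian ideal J(f) in C{p,q} is {p*q^2 + p*q/2 - q^2, p*q/4 + q^3 - q^2/2, p^2 - 5*p*q + 6*q^2}; counting standard monomials gives mu = 5. Corank 2; j^3 = -(p - 3*q)*(p - 2*q)^2 has shape L^2 M (L != M), so D-series; mu = 5 gives D_5.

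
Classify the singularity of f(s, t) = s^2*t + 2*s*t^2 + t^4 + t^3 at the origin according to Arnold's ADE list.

The Hessian of f at 0 is [[0, 0], [0, 0]] with rank 0, so corank 2. A Groebner basis of the Jacobian ideal J(f) in C{s,t} is {s^3 - s^2/4 + t^2/4, s^2/4 + t^3 - t^2/4, s*t + t^2}; counting standard monomials gives mu = 5. Corank 2; j^3 = t*(s + t)^2 has shape L^2 M (L != M), so D-series; mu = 5 gives D_5.

D_{5}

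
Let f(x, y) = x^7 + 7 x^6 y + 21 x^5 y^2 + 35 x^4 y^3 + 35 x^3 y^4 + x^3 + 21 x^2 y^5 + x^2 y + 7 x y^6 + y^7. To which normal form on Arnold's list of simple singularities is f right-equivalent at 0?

D_8

The Hessian of f at 0 has rank 0. Corank 2; j^3 = x^2*(x + y) has shape L^2 M (L != M), so D-series; mu = 8 gives D_8.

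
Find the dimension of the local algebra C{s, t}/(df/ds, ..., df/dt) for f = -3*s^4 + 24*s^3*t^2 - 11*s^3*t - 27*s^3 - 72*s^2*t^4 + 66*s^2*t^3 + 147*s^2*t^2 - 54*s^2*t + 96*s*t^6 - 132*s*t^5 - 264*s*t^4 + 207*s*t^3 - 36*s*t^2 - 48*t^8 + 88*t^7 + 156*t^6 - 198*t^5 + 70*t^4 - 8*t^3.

7

The Hessian of f at 0 has rank 0. Corank 2; j^3 = -(3*s + 2*t)^3 is a perfect cube, so E-series; the 4-jet and mu = 7 give E_7.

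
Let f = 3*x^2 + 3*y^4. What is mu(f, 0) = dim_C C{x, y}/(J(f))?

The Hessian of f at 0 has rank 1. Corank 1: A-series; mu = 3 gives A_3.

3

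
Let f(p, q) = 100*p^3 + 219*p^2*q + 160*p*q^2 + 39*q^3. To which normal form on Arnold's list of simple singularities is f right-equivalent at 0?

The Hessian of f at 0 has rank 0. Corank 2; j^3 = (4*p + 3*q)*(25*p^2 + 36*p*q + 13*q^2) splits into three distinct lines over C (the quadratic factor has nonzero discriminant), so D_4.

D_{4}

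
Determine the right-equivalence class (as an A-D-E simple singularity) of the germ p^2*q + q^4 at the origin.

D_5

The Hessian of f at 0 has rank 0. Corank 2; j^3 = p^2*q has shape L^2 M (L != M), so D-series; mu = 5 gives D_5.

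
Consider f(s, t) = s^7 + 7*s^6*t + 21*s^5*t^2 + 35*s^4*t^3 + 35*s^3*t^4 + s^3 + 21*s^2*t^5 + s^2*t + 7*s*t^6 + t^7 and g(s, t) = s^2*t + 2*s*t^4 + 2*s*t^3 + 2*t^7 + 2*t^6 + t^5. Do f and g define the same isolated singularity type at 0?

Yes.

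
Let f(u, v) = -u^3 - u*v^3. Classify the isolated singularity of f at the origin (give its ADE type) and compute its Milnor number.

The Hessian of f at 0 is [[0, 0], [0, 0]] with rank 0, so corank 2. A Groebner basis of the Jacobian ideal J(f) in C{u,v} is {u^3, u*v^2, 3*u^2 + v^3}; counting standard monomials gives mu = 7. Corank 2; j^3 = -u^3 is a perfect cube, so E-series; the 4-jet and mu = 7 give E_7.

Type E7, Milnor number mu = 7.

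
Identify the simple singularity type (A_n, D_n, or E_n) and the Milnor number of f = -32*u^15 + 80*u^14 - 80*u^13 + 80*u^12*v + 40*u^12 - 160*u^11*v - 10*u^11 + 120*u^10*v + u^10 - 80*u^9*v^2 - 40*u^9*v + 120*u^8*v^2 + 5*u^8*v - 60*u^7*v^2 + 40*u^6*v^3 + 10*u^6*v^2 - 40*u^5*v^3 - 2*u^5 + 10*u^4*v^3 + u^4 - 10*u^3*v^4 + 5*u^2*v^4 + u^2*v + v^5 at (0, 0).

Type D_{6}, Milnor number mu = 6.

The Hessian of f at 0 has rank 0. Corank 2; j^3 = u^2*v has shape L^2 M (L != M), so D-series; mu = 6 gives D_6.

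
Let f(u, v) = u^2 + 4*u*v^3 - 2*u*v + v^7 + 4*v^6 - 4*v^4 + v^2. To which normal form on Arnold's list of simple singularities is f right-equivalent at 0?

A_6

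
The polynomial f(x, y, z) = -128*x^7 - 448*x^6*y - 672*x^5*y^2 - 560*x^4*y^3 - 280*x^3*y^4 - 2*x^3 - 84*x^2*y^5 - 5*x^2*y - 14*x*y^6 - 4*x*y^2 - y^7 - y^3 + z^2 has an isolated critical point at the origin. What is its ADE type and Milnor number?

The Hessian of f at 0 is [[0, 0, 0], [0, 0, 0], [0, 0, 2]] with rank 1, so corank 2. A Groebner basis of the Jacobian ideal J(f) in C{x,y,z} is {x*y/14 + y^6 + y^2/14, x*y^2 + y^3, x^2 + 3*x*y/2 + y^2/2, z}; counting standard monomials gives mu = 8. Corank 2; j^3 = -(x + y)^2*(2*x + y) has shape L^2 M (L != M), so D-series; mu = 8 gives D_8.

Type D8, Milnor number mu = 8.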